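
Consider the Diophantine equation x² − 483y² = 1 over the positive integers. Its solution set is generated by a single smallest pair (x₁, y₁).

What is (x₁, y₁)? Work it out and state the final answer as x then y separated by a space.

22 1

d=483: √d = [21; 1,42] (ℓ=2, even), read p_1/q_1
a_0=21:  p_0=21·1+0=21,  q_0=21·0+1=1
a_1=1:  p_1=1·21+1=22,  q_1=1·1+0=1
→ (22, 1).  Check: 22²=484, 483·1²=483, difference 1.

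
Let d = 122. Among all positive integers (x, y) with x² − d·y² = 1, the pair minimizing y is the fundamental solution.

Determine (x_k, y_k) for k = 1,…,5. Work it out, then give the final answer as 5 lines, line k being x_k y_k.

√122 = [11; 22, …], period ℓ=1 (odd) → k=1
a_0=11:  p_0=11·1+0=11,  q_0=11·0+1=1
a_1=22:  p_1=22·11+1=243,  q_1=22·1+0=22
→ (243, 22).  Check: 243²=59049, 122·22²=59048, difference 1.
k=2:  x_2 = 243·243+122·22·22 = 118097,  y_2 = 243·22+22·243 = 10692
k=3:  x_3 = 243·118097+122·22·10692 = 57394899,  y_3 = 243·10692+22·118097 = 5196290
k=4:  x_4 = 243·57394899+122·22·5196290 = 27893802817,  y_4 = 243·5196290+22·57394899 = 2525386248
k=5:  x_5 = 243·27893802817+122·22·2525386248 = 13556330774163,  y_5 = 243·2525386248+22·27893802817 = 1227332520238

243 22
118097 10692
57394899 5196290
27893802817 2525386248
13556330774163 1227332520238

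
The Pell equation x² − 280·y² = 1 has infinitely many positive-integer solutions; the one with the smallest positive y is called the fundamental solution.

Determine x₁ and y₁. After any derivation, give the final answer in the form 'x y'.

√280 → a₀=16, period (1,2,1,2,1,32); ℓ=6 even so k=5
step 0: (16, 1)  from 16·(1,0) + (0,1)
step 1: (17, 1)  from 1·(16,1) + (1,0)
step 2: (50, 3)  from 2·(17,1) + (16,1)
step 3: (67, 4)  from 1·(50,3) + (17,1)
step 4: (184, 11)  from 2·(67,4) + (50,3)
step 5: (251, 15)  from 1·(184,11) + (67,4)
fundamental: x₁=251, y₁=15  (since 63001 − 280·225 = 1)

251 15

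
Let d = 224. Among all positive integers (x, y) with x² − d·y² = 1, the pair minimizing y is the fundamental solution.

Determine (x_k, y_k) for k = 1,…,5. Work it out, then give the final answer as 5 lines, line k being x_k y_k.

15 1
449 30
13455 899
403201 26940
12082575 807301

√224 = [14; 1,28, …], period ℓ=2 (even) → k=1
k=0  a_k=14  p_k/q_k = 14/1
k=1  a_k=1  p_k/q_k = 15/1
(x₁, y₁) = (15, 1);  15² − 224·1² = 1 ✓
k=2:  x_2 = 15·15+224·1·1 = 449,  y_2 = 15·1+1·15 = 30
k=3:  x_3 = 15·449+224·1·30 = 13455,  y_3 = 15·30+1·449 = 899
k=4:  x_4 = 15·13455+224·1·899 = 403201,  y_4 = 15·899+1·13455 = 26940
k=5:  x_5 = 15·403201+224·1·26940 = 12082575,  y_5 = 15·26940+1·403201 = 807301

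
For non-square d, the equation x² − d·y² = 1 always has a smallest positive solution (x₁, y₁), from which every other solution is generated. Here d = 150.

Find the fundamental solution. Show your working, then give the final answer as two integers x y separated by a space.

√150 = [12; 4,24, …], period ℓ=2 (even) → k=1
a_0=12:  p_0=12·1+0=12,  q_0=12·0+1=1
a_1=4:  p_1=4·12+1=49,  q_1=4·1+0=4
(x₁, y₁) = (49, 4);  49² − 150·4² = 1 ✓

49 4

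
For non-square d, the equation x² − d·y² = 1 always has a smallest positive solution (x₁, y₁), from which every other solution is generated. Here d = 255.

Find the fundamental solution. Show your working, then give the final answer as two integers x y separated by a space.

d=255: √d = [15; 1,30] (ℓ=2, even), read p_1/q_1
a_0=15:  p_0=15·1+0=15,  q_0=15·0+1=1
a_1=1:  p_1=1·15+1=16,  q_1=1·1+0=1
(x₁, y₁) = (16, 1);  16² − 255·1² = 1 ✓

16 1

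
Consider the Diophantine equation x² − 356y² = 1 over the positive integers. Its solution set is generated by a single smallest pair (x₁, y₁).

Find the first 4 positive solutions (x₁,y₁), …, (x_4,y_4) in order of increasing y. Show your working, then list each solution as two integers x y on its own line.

√356 = [18; 1,6,1,1,2,…,6,1,36, …], period ℓ=14 (even) → k=13
i=0: a=18 ⇒ p=18, q=1
…
i=9: a=2 ⇒ p=28151, q=1492
…
i=11: a=1 ⇒ p=66019, q=3499
i=12: a=6 ⇒ p=433982, q=23001
i=13: a=1 ⇒ p=500001, q=26500
(x₁, y₁) = (500001, 26500);  500001² − 356·26500² = 1 ✓
n=2: (500001,26500)∘(500001,26500) = (500001·500001+356·26500·26500, 500001·26500+26500·500001) = (500002000001,26500053000)
n=3: (500002000001,26500053000)∘(500001,26500) = (500001·500002000001+356·26500·26500053000, 500001·26500053000+26500·500002000001) = (500003000004500001,26500106000079500)
n=4: (500003000004500001,26500106000079500)∘(500001,26500) = (500001·500003000004500001+356·26500·26500106000079500, 500001·26500106000079500+26500·500003000004500001) = (500004000010000008000001,26500159000265000106000)

500001 26500
500002000001 26500053000
500003000004500001 26500106000079500
500004000010000008000001 26500159000265000106000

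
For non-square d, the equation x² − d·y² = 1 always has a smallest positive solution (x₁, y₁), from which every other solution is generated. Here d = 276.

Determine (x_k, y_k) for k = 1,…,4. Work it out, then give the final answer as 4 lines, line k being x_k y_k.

7775 468
120901249 7277400
1880014414175 113163569532
29234224019520001 1759693498945200

√276 → a₀=16, period (1,1,1,1,2,2,2,1,1,1,1,32); ℓ=12 even so k=11
a_0=16:  p_0=16·1+0=16,  q_0=16·0+1=1
a_1=1:  p_1=1·16+1=17,  q_1=1·1+0=1
a_2=1:  p_2=1·17+16=33,  q_2=1·1+1=2
a_3=1:  p_3=1·33+17=50,  q_3=1·2+1=3
…
a_6=2:  p_6=2·216+83=515,  q_6=2·13+5=31
a_7=2:  p_7=2·515+216=1246,  q_7=2·31+13=75
a_8=1:  p_8=1·1246+515=1761,  q_8=1·75+31=106
…
a_10=1:  p_10=1·3007+1761=4768,  q_10=1·181+106=287
a_11=1:  p_11=1·4768+3007=7775,  q_11=1·287+181=468
fundamental: x₁=7775, y₁=468  (since 60450625 − 276·219024 = 1)
k=2:  x_2 = 7775·7775+276·468·468 = 120901249,  y_2 = 7775·468+468·7775 = 7277400
k=3:  x_3 = 7775·120901249+276·468·7277400 = 1880014414175,  y_3 = 7775·7277400+468·120901249 = 113163569532
k=4:  x_4 = 7775·1880014414175+276·468·113163569532 = 29234224019520001,  y_4 = 7775·113163569532+468·1880014414175 = 1759693498945200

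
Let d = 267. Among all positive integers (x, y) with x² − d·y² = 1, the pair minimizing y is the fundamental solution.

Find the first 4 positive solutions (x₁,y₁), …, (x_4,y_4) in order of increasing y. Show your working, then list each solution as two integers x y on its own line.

2402 147
11539207 706188
55434348026 3392527005
266306596377697 16297699025832

[16; 2,1,15,1,2,32] for √267; ℓ=6 ⇒ convergent index 5
step 0: (16, 1)  from 16·(1,0) + (0,1)
…
step 3: (768, 47)  from 15·(49,3) + (33,2)
step 4: (817, 50)  from 1·(768,47) + (49,3)
step 5: (2402, 147)  from 2·(817,50) + (768,47)
fundamental: x₁=2402, y₁=147  (since 5769604 − 267·21609 = 1)
n=2: (2402,147)∘(2402,147) = (2402·2402+267·147·147, 2402·147+147·2402) = (11539207,706188)
n=3: (11539207,706188)∘(2402,147) = (2402·11539207+267·147·706188, 2402·706188+147·11539207) = (55434348026,3392527005)
n=4: (55434348026,3392527005)∘(2402,147) = (2402·55434348026+267·147·3392527005, 2402·3392527005+147·55434348026) = (266306596377697,16297699025832)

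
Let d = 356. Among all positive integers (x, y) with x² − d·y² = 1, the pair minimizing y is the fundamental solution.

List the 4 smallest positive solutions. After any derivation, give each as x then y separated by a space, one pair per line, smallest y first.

[18; 1,6,1,1,2,…,6,1,36] for √356; ℓ=14 ⇒ convergent index 13
step 0: (18, 1)  from 18·(1,0) + (0,1)
step 1: (19, 1)  from 1·(18,1) + (1,0)
…
step 3: (151, 8)  from 1·(132,7) + (19,1)
…
step 5: (717, 38)  from 2·(283,15) + (151,8)
…
step 7: (8717, 462)  from 8·(1000,53) + (717,38)
step 8: (9717, 515)  from 1·(8717,462) + (1000,53)
step 9: (28151, 1492)  from 2·(9717,515) + (8717,462)
…
step 11: (66019, 3499)  from 1·(37868,2007) + (28151,1492)
step 12: (433982, 23001)  from 6·(66019,3499) + (37868,2007)
step 13: (500001, 26500)  from 1·(433982,23001) + (66019,3499)
→ (500001, 26500).  Check: 500001²=250001000001, 356·26500²=250001000000, difference 1.
n=2: (500001,26500)∘(500001,26500) = (500001·500001+356·26500·26500, 500001·26500+26500·500001) = (500002000001,26500053000)
n=3: (500002000001,26500053000)∘(500001,26500) = (500001·500002000001+356·26500·26500053000, 500001·26500053000+26500·500002000001) = (500003000004500001,26500106000079500)
n=4: (500003000004500001,26500106000079500)∘(500001,26500) = (500001·500003000004500001+356·26500·26500106000079500, 500001·26500106000079500+26500·500003000004500001) = (500004000010000008000001,26500159000265000106000)

500001 26500
500002000001 26500053000
500003000004500001 26500106000079500
500004000010000008000001 26500159000265000106000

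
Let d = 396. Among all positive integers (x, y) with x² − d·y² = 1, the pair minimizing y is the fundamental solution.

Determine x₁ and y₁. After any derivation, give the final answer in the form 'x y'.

√396 = [19; 1,8,1,38, …], period ℓ=4 (even) → k=3
a_0=19:  p_0=19·1+0=19,  q_0=19·0+1=1
a_1=1:  p_1=1·19+1=20,  q_1=1·1+0=1
a_2=8:  p_2=8·20+19=179,  q_2=8·1+1=9
a_3=1:  p_3=1·179+20=199,  q_3=1·9+1=10
fundamental: x₁=199, y₁=10  (since 39601 − 396·100 = 1)

199 10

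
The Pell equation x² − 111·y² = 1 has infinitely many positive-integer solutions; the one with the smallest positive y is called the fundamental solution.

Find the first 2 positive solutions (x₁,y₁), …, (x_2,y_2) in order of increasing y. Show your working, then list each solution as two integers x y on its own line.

√111 = [10; 1,1,6,1,1,20, …], period ℓ=6 (even) → k=5
a_0=10:  p_0=10·1+0=10,  q_0=10·0+1=1
…
a_2=1:  p_2=1·11+10=21,  q_2=1·1+1=2
a_3=6:  p_3=6·21+11=137,  q_3=6·2+1=13
a_4=1:  p_4=1·137+21=158,  q_4=1·13+2=15
a_5=1:  p_5=1·158+137=295,  q_5=1·15+13=28
fundamental: x₁=295, y₁=28  (since 87025 − 111·784 = 1)
n=2: (295,28)∘(295,28) = (295·295+111·28·28, 295·28+28·295) = (174049,16520)

295 28
174049 16520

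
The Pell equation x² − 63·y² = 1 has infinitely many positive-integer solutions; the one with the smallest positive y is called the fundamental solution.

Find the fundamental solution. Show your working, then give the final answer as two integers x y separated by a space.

√63 → a₀=7, period (1,14); ℓ=2 even so k=1
a_0=7:  p_0=7·1+0=7,  q_0=7·0+1=1
a_1=1:  p_1=1·7+1=8,  q_1=1·1+0=1
(x₁, y₁) = (8, 1);  8² − 63·1² = 1 ✓

8 1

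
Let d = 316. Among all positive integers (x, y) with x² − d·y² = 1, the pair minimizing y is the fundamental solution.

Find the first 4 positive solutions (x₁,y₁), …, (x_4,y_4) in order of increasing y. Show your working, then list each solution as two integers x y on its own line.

12799 720
327628801 18430560
8386642035199 471785474160
214681262489395201 12076764549117120

d=316: √d = [17; 1,3,2,8,2,3,1,34] (ℓ=8, even), read p_7/q_7
step 0: (17, 1)  from 17·(1,0) + (0,1)
…
step 6: (9937, 559)  from 3·(2862,161) + (1351,76)
step 7: (12799, 720)  from 1·(9937,559) + (2862,161)
→ (12799, 720).  Check: 12799²=163814401, 316·720²=163814400, difference 1.
k=2:  x_2 = 12799·12799+316·720·720 = 327628801,  y_2 = 12799·720+720·12799 = 18430560
k=3:  x_3 = 12799·327628801+316·720·18430560 = 8386642035199,  y_3 = 12799·18430560+720·327628801 = 471785474160
k=4:  x_4 = 12799·8386642035199+316·720·471785474160 = 214681262489395201,  y_4 = 12799·471785474160+720·8386642035199 = 12076764549117120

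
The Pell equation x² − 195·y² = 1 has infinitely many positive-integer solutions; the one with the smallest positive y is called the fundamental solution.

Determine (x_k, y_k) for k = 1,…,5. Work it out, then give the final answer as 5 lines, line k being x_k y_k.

d=195: √d = [13; 1,26] (ℓ=2, even), read p_1/q_1
i=0: a=13 ⇒ p=13, q=1
i=1: a=1 ⇒ p=14, q=1
(x₁, y₁) = (14, 1);  14² − 195·1² = 1 ✓
k=2:  x_2 = 14·14+195·1·1 = 391,  y_2 = 14·1+1·14 = 28
k=3:  x_3 = 14·391+195·1·28 = 10934,  y_3 = 14·28+1·391 = 783
k=4:  x_4 = 14·10934+195·1·783 = 305761,  y_4 = 14·783+1·10934 = 21896
k=5:  x_5 = 14·305761+195·1·21896 = 8550374,  y_5 = 14·21896+1·305761 = 612305

14 1
391 28
10934 783
305761 21896
8550374 612305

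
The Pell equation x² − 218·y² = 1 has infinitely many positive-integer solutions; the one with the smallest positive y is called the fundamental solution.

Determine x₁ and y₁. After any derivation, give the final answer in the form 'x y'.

126003 8534

[14; 1,3,3,1,28] for √218; ℓ=5 ⇒ convergent index 9
k=0  a_k=14  p_k/q_k = 14/1
k=1  a_k=1  p_k/q_k = 15/1
…
k=3  a_k=3  p_k/q_k = 192/13
…
k=8  a_k=3  p_k/q_k = 96370/6527
k=9  a_k=1  p_k/q_k = 126003/8534
(x₁, y₁) = (126003, 8534);  126003² − 218·8534² = 1 ✓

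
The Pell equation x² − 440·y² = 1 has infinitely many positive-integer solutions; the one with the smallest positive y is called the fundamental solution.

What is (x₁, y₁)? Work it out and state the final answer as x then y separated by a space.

√440 = [20; 1,40, …], period ℓ=2 (even) → k=1
a_0=20:  p_0=20·1+0=20,  q_0=20·0+1=1
a_1=1:  p_1=1·20+1=21,  q_1=1·1+0=1
→ (21, 1).  Check: 21²=441, 440·1²=440, difference 1.

21 1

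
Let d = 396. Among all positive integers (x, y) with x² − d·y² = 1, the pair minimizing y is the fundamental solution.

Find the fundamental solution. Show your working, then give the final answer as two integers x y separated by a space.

199 10

√396 = [19; 1,8,1,38, …], period ℓ=4 (even) → k=3
a_0=19:  p_0=19·1+0=19,  q_0=19·0+1=1
…
a_2=8:  p_2=8·20+19=179,  q_2=8·1+1=9
a_3=1:  p_3=1·179+20=199,  q_3=1·9+1=10
(x₁, y₁) = (199, 10);  199² − 396·10² = 1 ✓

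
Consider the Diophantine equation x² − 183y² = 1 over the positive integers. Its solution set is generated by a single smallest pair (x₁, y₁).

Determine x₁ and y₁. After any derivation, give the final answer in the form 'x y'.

487 36

√183 = [13; 1,1,8,1,1,26, …], period ℓ=6 (even) → k=5
a_0=13:  p_0=13·1+0=13,  q_0=13·0+1=1
a_1=1:  p_1=1·13+1=14,  q_1=1·1+0=1
a_2=1:  p_2=1·14+13=27,  q_2=1·1+1=2
a_3=8:  p_3=8·27+14=230,  q_3=8·2+1=17
a_4=1:  p_4=1·230+27=257,  q_4=1·17+2=19
a_5=1:  p_5=1·257+230=487,  q_5=1·19+17=36
→ (487, 36).  Check: 487²=237169, 183·36²=237168, difference 1.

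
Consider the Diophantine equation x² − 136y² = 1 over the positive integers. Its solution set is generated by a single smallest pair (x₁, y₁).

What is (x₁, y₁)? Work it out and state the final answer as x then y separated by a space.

d=136: √d = [11; 1,1,1,22] (ℓ=4, even), read p_3/q_3
i=0: a=11 ⇒ p=11, q=1
…
i=2: a=1 ⇒ p=23, q=2
i=3: a=1 ⇒ p=35, q=3
fundamental: x₁=35, y₁=3  (since 1225 − 136·9 = 1)

35 3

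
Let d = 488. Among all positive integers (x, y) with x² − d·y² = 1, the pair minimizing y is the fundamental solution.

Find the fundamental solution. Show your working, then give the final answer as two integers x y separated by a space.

[22; 11,44] for √488; ℓ=2 ⇒ convergent index 1
k=0  a_k=22  p_k/q_k = 22/1
k=1  a_k=11  p_k/q_k = 243/11
fundamental: x₁=243, y₁=11  (since 59049 − 488·121 = 1)

243 11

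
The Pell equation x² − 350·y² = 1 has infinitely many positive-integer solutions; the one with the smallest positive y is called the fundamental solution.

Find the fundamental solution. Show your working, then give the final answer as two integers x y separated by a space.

d=350: √d = [18; 1,2,2,2,1,36] (ℓ=6, even), read p_5/q_5
a_0=18:  p_0=18·1+0=18,  q_0=18·0+1=1
a_1=1:  p_1=1·18+1=19,  q_1=1·1+0=1
a_2=2:  p_2=2·19+18=56,  q_2=2·1+1=3
a_3=2:  p_3=2·56+19=131,  q_3=2·3+1=7
a_4=2:  p_4=2·131+56=318,  q_4=2·7+3=17
a_5=1:  p_5=1·318+131=449,  q_5=1·17+7=24
→ (449, 24).  Check: 449²=201601, 350·24²=201600, difference 1.

449 24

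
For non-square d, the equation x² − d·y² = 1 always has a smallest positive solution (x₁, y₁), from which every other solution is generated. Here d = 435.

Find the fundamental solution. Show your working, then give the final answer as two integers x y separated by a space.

146 7

√435 = [20; 1,5,1,40, …], period ℓ=4 (even) → k=3
step 0: (20, 1)  from 20·(1,0) + (0,1)
…
step 2: (125, 6)  from 5·(21,1) + (20,1)
step 3: (146, 7)  from 1·(125,6) + (21,1)
(x₁, y₁) = (146, 7);  146² − 435·7² = 1 ✓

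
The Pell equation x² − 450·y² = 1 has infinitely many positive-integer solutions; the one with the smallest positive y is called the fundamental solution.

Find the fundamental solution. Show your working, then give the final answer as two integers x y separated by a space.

19601 924

√450 = [21; 4,1,2,4,2,1,4,42, …], period ℓ=8 (even) → k=7
k=0  a_k=21  p_k/q_k = 21/1
…
k=3  a_k=2  p_k/q_k = 297/14
…
k=6  a_k=1  p_k/q_k = 4179/197
k=7  a_k=4  p_k/q_k = 19601/924
→ (19601, 924).  Check: 19601²=384199201, 450·924²=384199200, difference 1.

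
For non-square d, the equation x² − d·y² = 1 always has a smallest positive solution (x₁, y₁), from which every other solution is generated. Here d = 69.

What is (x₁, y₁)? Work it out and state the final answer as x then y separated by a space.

7775 936

[8; 3,3,1,4,1,3,3,16] for √69; ℓ=8 ⇒ convergent index 7
a_0=8:  p_0=8·1+0=8,  q_0=8·0+1=1
…
a_5=1:  p_5=1·515+108=623,  q_5=1·62+13=75
a_6=3:  p_6=3·623+515=2384,  q_6=3·75+62=287
a_7=3:  p_7=3·2384+623=7775,  q_7=3·287+75=936
fundamental: x₁=7775, y₁=936  (since 60450625 − 69·876096 = 1)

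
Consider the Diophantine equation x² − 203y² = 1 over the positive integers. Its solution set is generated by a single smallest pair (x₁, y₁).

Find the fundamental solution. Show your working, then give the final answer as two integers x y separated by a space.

√203 → a₀=14, period (4,28); ℓ=2 even so k=1
step 0: (14, 1)  from 14·(1,0) + (0,1)
step 1: (57, 4)  from 4·(14,1) + (1,0)
fundamental: x₁=57, y₁=4  (since 3249 − 203·16 = 1)

57 4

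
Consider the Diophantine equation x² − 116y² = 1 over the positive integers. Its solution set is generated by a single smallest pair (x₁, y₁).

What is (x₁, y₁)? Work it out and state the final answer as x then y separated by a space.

√116 = [10; 1,3,2,1,4,1,2,3,1,20, …], period ℓ=10 (even) → k=9
a_0=10:  p_0=10·1+0=10,  q_0=10·0+1=1
a_1=1:  p_1=1·10+1=11,  q_1=1·1+0=1
a_2=3:  p_2=3·11+10=43,  q_2=3·1+1=4
a_3=2:  p_3=2·43+11=97,  q_3=2·4+1=9
a_4=1:  p_4=1·97+43=140,  q_4=1·9+4=13
a_5=4:  p_5=4·140+97=657,  q_5=4·13+9=61
a_6=1:  p_6=1·657+140=797,  q_6=1·61+13=74
a_7=2:  p_7=2·797+657=2251,  q_7=2·74+61=209
a_8=3:  p_8=3·2251+797=7550,  q_8=3·209+74=701
a_9=1:  p_9=1·7550+2251=9801,  q_9=1·701+209=910
(x₁, y₁) = (9801, 910);  9801² − 116·910² = 1 ✓

9801 910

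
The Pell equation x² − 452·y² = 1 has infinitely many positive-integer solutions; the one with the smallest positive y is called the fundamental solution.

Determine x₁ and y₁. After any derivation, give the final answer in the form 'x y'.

1204353 56648

d=452: √d = [21; 3,1,5,3,10,3,5,1,3,42] (ℓ=10, even), read p_9/q_9
step 0: (21, 1)  from 21·(1,0) + (0,1)
step 1: (64, 3)  from 3·(21,1) + (1,0)
…
step 4: (1552, 73)  from 3·(489,23) + (85,4)
step 5: (16009, 753)  from 10·(1552,73) + (489,23)
…
step 8: (313483, 14745)  from 1·(263904,12413) + (49579,2332)
step 9: (1204353, 56648)  from 3·(313483,14745) + (263904,12413)
(x₁, y₁) = (1204353, 56648);  1204353² − 452·56648² = 1 ✓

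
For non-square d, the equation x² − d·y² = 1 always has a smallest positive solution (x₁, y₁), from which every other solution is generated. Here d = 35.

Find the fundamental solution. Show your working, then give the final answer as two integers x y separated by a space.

√35 → a₀=5, period (1,10); ℓ=2 even so k=1
step 0: (5, 1)  from 5·(1,0) + (0,1)
step 1: (6, 1)  from 1·(5,1) + (1,0)
fundamental: x₁=6, y₁=1  (since 36 − 35·1 = 1)

6 1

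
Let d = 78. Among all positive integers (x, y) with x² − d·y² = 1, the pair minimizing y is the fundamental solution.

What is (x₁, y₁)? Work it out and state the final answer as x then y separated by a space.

53 6

[8; 1,4,1,16] for √78; ℓ=4 ⇒ convergent index 3
a_0=8:  p_0=8·1+0=8,  q_0=8·0+1=1
…
a_2=4:  p_2=4·9+8=44,  q_2=4·1+1=5
a_3=1:  p_3=1·44+9=53,  q_3=1·5+1=6
fundamental: x₁=53, y₁=6  (since 2809 − 78·36 = 1)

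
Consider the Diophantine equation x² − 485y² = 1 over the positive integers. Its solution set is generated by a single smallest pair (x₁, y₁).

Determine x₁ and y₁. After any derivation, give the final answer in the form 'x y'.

969 44

d=485: √d = [22; 44] (ℓ=1, odd), read p_1/q_1
i=0: a=22 ⇒ p=22, q=1
i=1: a=44 ⇒ p=969, q=44
→ (969, 44).  Check: 969²=938961, 485·44²=938960, difference 1.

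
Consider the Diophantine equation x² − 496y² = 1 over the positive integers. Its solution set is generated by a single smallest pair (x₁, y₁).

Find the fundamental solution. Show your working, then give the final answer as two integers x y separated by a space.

4620799 207480

√496 → a₀=22, period (3,1,2,4,1,…,1,3,44); ℓ=16 even so k=15
step 0: (22, 1)  from 22·(1,0) + (0,1)
step 1: (67, 3)  from 3·(22,1) + (1,0)
step 2: (89, 4)  from 1·(67,3) + (22,1)
step 3: (245, 11)  from 2·(89,4) + (67,3)
…
step 5: (1314, 59)  from 1·(1069,48) + (245,11)
…
step 7: (6080, 273)  from 2·(2383,107) + (1314,59)
…
step 10: (49709, 2232)  from 1·(35166,1579) + (14543,653)
step 11: (84875, 3811)  from 1·(49709,2232) + (35166,1579)
…
step 13: (863293, 38763)  from 2·(389209,17476) + (84875,3811)
step 14: (1252502, 56239)  from 1·(863293,38763) + (389209,17476)
step 15: (4620799, 207480)  from 3·(1252502,56239) + (863293,38763)
→ (4620799, 207480).  Check: 4620799²=21351783398401, 496·207480²=21351783398400, difference 1.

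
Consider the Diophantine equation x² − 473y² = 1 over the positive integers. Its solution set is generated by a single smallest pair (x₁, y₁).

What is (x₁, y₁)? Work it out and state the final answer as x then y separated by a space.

√473 → a₀=21, period (1,2,1,42); ℓ=4 even so k=3
step 0: (21, 1)  from 21·(1,0) + (0,1)
…
step 2: (65, 3)  from 2·(22,1) + (21,1)
step 3: (87, 4)  from 1·(65,3) + (22,1)
(x₁, y₁) = (87, 4);  87² − 473·4² = 1 ✓

87 4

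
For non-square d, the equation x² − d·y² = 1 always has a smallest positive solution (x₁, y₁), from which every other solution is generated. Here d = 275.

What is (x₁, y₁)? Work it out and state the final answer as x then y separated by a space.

d=275: √d = [16; 1,1,2,1,1,32] (ℓ=6, even), read p_5/q_5
k=0  a_k=16  p_k/q_k = 16/1
…
k=4  a_k=1  p_k/q_k = 116/7
k=5  a_k=1  p_k/q_k = 199/12
(x₁, y₁) = (199, 12);  199² − 275·12² = 1 ✓

199 12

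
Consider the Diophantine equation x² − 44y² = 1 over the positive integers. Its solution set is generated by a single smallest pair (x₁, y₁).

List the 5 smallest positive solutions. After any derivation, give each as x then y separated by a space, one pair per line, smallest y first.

[6; 1,1,1,2,1,1,1,12] for √44; ℓ=8 ⇒ convergent index 7
step 0: (6, 1)  from 6·(1,0) + (0,1)
…
step 4: (53, 8)  from 2·(20,3) + (13,2)
step 5: (73, 11)  from 1·(53,8) + (20,3)
step 6: (126, 19)  from 1·(73,11) + (53,8)
step 7: (199, 30)  from 1·(126,19) + (73,11)
→ (199, 30).  Check: 199²=39601, 44·30²=39600, difference 1.
(199+30√44)^2 = 79201 + 11940√44
(199+30√44)^3 = 31521799 + 4752090√44
(199+30√44)^4 = 12545596801 + 1891319880√44
(199+30√44)^5 = 4993116004999 + 752740560150√44

199 30
79201 11940
31521799 4752090
12545596801 1891319880
4993116004999 752740560150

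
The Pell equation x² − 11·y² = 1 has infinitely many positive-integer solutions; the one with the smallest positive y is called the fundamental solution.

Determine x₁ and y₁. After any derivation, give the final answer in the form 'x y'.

10 3

d=11: √d = [3; 3,6] (ℓ=2, even), read p_1/q_1
a_0=3:  p_0=3·1+0=3,  q_0=3·0+1=1
a_1=3:  p_1=3·3+1=10,  q_1=3·1+0=3
(x₁, y₁) = (10, 3);  10² − 11·3² = 1 ✓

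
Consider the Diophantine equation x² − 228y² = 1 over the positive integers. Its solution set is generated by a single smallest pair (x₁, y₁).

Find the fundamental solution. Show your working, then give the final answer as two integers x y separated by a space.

d=228: √d = [15; 10,30] (ℓ=2, even), read p_1/q_1
k=0  a_k=15  p_k/q_k = 15/1
k=1  a_k=10  p_k/q_k = 151/10
→ (151, 10).  Check: 151²=22801, 228·10²=22800, difference 1.

151 10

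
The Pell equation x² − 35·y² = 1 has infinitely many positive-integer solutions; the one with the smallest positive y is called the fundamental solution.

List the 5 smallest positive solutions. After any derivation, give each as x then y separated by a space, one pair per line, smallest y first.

√35 → a₀=5, period (1,10); ℓ=2 even so k=1
step 0: (5, 1)  from 5·(1,0) + (0,1)
step 1: (6, 1)  from 1·(5,1) + (1,0)
fundamental: x₁=6, y₁=1  (since 36 − 35·1 = 1)
n=2: (6,1)∘(6,1) = (6·6+35·1·1, 6·1+1·6) = (71,12)
n=3: (71,12)∘(6,1) = (6·71+35·1·12, 6·12+1·71) = (846,143)
n=4: (846,143)∘(6,1) = (6·846+35·1·143, 6·143+1·846) = (10081,1704)
n=5: (10081,1704)∘(6,1) = (6·10081+35·1·1704, 6·1704+1·10081) = (120126,20305)

6 1
71 12
846 143
10081 1704
120126 20305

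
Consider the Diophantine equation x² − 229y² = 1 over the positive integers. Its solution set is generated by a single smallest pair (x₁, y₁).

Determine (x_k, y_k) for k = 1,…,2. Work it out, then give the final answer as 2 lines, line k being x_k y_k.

5848201 386460
68402909872801 4520191516920

√229 → a₀=15, period (7,1,1,7,30); ℓ=5 odd so k=9
i=0: a=15 ⇒ p=15, q=1
i=1: a=7 ⇒ p=106, q=7
i=2: a=1 ⇒ p=121, q=8
…
i=4: a=7 ⇒ p=1710, q=113
i=5: a=30 ⇒ p=51527, q=3405
i=6: a=7 ⇒ p=362399, q=23948
i=7: a=1 ⇒ p=413926, q=27353
i=8: a=1 ⇒ p=776325, q=51301
i=9: a=7 ⇒ p=5848201, q=386460
→ (5848201, 386460).  Check: 5848201²=34201454936401, 229·386460²=34201454936400, difference 1.
(x_2, y_2) = (5848201·5848201 + 229·386460·386460, 5848201·386460 + 386460·5848201) = (68402909872801, 4520191516920)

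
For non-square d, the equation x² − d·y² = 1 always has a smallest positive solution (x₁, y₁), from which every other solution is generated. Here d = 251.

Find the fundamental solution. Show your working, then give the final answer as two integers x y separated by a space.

√251 → a₀=15, period (1,5,2,1,2,…,5,1,30); ℓ=14 even so k=13
step 0: (15, 1)  from 15·(1,0) + (0,1)
…
step 3: (206, 13)  from 2·(95,6) + (16,1)
…
step 9: (151649, 9572)  from 2·(61043,3853) + (29563,1866)
…
step 12: (3097857, 195535)  from 5·(577033,36422) + (212692,13425)
step 13: (3674890, 231957)  from 1·(3097857,195535) + (577033,36422)
(x₁, y₁) = (3674890, 231957);  3674890² − 251·231957² = 1 ✓

3674890 231957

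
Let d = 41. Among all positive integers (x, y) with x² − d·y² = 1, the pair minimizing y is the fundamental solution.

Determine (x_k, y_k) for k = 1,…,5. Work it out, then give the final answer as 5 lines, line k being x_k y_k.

2049 320
8396801 1311360
34410088449 5373952960
141012534067201 22022457918720
577869330197301249 90248027176961600

√41 → a₀=6, period (2,2,12); ℓ=3 odd so k=5
a_0=6:  p_0=6·1+0=6,  q_0=6·0+1=1
a_1=2:  p_1=2·6+1=13,  q_1=2·1+0=2
a_2=2:  p_2=2·13+6=32,  q_2=2·2+1=5
…
a_4=2:  p_4=2·397+32=826,  q_4=2·62+5=129
a_5=2:  p_5=2·826+397=2049,  q_5=2·129+62=320
fundamental: x₁=2049, y₁=320  (since 4198401 − 41·102400 = 1)
(2049+320√41)^2 = 8396801 + 1311360√41
(2049+320√41)^3 = 34410088449 + 5373952960√41
(2049+320√41)^4 = 141012534067201 + 22022457918720√41
(2049+320√41)^5 = 577869330197301249 + 90248027176961600√41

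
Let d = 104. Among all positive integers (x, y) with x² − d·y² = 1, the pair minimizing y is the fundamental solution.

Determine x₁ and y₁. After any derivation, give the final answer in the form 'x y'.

√104 → a₀=10, period (5,20); ℓ=2 even so k=1
a_0=10:  p_0=10·1+0=10,  q_0=10·0+1=1
a_1=5:  p_1=5·10+1=51,  q_1=5·1+0=5
fundamental: x₁=51, y₁=5  (since 2601 − 104·25 = 1)

51 5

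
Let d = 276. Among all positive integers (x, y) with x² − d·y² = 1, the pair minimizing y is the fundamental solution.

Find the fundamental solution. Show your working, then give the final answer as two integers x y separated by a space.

√276 → a₀=16, period (1,1,1,1,2,2,2,1,1,1,1,32); ℓ=12 even so k=11
i=0: a=16 ⇒ p=16, q=1
…
i=2: a=1 ⇒ p=33, q=2
i=3: a=1 ⇒ p=50, q=3
…
i=10: a=1 ⇒ p=4768, q=287
i=11: a=1 ⇒ p=7775, q=468
→ (7775, 468).  Check: 7775²=60450625, 276·468²=60450624, difference 1.

7775 468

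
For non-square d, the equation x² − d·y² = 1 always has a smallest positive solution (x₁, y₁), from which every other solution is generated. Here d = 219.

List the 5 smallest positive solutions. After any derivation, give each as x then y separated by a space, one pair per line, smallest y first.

74 5
10951 740
1620674 109515
239848801 16207480
35496001874 2398597525

√219 = [14; 1,3,1,28, …], period ℓ=4 (even) → k=3
k=0  a_k=14  p_k/q_k = 14/1
…
k=2  a_k=3  p_k/q_k = 59/4
k=3  a_k=1  p_k/q_k = 74/5
(x₁, y₁) = (74, 5);  74² − 219·5² = 1 ✓
(x_2, y_2) = (74·74 + 219·5·5, 74·5 + 5·74) = (10951, 740)
(x_3, y_3) = (74·10951 + 219·5·740, 74·740 + 5·10951) = (1620674, 109515)
(x_4, y_4) = (74·1620674 + 219·5·109515, 74·109515 + 5·1620674) = (239848801, 16207480)
(x_5, y_5) = (74·239848801 + 219·5·16207480, 74·16207480 + 5·239848801) = (35496001874, 2398597525)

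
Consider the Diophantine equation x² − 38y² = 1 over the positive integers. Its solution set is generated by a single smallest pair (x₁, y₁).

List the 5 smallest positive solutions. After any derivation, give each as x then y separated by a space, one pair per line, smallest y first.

37 6
2737 444
202501 32850
14982337 2430456
1108490437 179820894

[6; 6,12] for √38; ℓ=2 ⇒ convergent index 1
i=0: a=6 ⇒ p=6, q=1
i=1: a=6 ⇒ p=37, q=6
→ (37, 6).  Check: 37²=1369, 38·6²=1368, difference 1.
n=2: (37,6)∘(37,6) = (37·37+38·6·6, 37·6+6·37) = (2737,444)
n=3: (2737,444)∘(37,6) = (37·2737+38·6·444, 37·444+6·2737) = (202501,32850)
n=4: (202501,32850)∘(37,6) = (37·202501+38·6·32850, 37·32850+6·202501) = (14982337,2430456)
n=5: (14982337,2430456)∘(37,6) = (37·14982337+38·6·2430456, 37·2430456+6·14982337) = (1108490437,179820894)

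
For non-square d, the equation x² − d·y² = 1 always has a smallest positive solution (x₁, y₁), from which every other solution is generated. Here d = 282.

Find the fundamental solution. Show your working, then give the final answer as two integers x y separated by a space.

2351 140

√282 = [16; 1,3,1,4,1,3,1,32, …], period ℓ=8 (even) → k=7
step 0: (16, 1)  from 16·(1,0) + (0,1)
step 1: (17, 1)  from 1·(16,1) + (1,0)
step 2: (67, 4)  from 3·(17,1) + (16,1)
step 3: (84, 5)  from 1·(67,4) + (17,1)
…
step 6: (1864, 111)  from 3·(487,29) + (403,24)
step 7: (2351, 140)  from 1·(1864,111) + (487,29)
fundamental: x₁=2351, y₁=140  (since 5527201 − 282·19600 = 1)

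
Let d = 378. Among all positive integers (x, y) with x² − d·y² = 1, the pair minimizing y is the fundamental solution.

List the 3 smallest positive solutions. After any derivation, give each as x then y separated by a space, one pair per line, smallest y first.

[19; 2,3,1,4,1,3,2,38] for √378; ℓ=8 ⇒ convergent index 7
a_0=19:  p_0=19·1+0=19,  q_0=19·0+1=1
a_1=2:  p_1=2·19+1=39,  q_1=2·1+0=2
a_2=3:  p_2=3·39+19=136,  q_2=3·2+1=7
a_3=1:  p_3=1·136+39=175,  q_3=1·7+2=9
a_4=4:  p_4=4·175+136=836,  q_4=4·9+7=43
a_5=1:  p_5=1·836+175=1011,  q_5=1·43+9=52
a_6=3:  p_6=3·1011+836=3869,  q_6=3·52+43=199
a_7=2:  p_7=2·3869+1011=8749,  q_7=2·199+52=450
→ (8749, 450).  Check: 8749²=76545001, 378·450²=76545000, difference 1.
n=2: (8749,450)∘(8749,450) = (8749·8749+378·450·450, 8749·450+450·8749) = (153090001,7874100)
n=3: (153090001,7874100)∘(8749,450) = (8749·153090001+378·450·7874100, 8749·7874100+450·153090001) = (2678768828749,137781001350)

8749 450
153090001 7874100
2678768828749 137781001350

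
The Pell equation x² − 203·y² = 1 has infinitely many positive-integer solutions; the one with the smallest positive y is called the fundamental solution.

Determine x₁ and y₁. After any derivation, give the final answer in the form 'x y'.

57 4

√203 = [14; 4,28, …], period ℓ=2 (even) → k=1
k=0  a_k=14  p_k/q_k = 14/1
k=1  a_k=4  p_k/q_k = 57/4
→ (57, 4).  Check: 57²=3249, 203·4²=3248, difference 1.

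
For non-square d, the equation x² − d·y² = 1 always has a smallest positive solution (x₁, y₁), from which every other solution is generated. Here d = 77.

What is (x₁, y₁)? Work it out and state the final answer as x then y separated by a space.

351 40

√77 = [8; 1,3,2,3,1,16, …], period ℓ=6 (even) → k=5
a_0=8:  p_0=8·1+0=8,  q_0=8·0+1=1
a_1=1:  p_1=1·8+1=9,  q_1=1·1+0=1
…
a_3=2:  p_3=2·35+9=79,  q_3=2·4+1=9
a_4=3:  p_4=3·79+35=272,  q_4=3·9+4=31
a_5=1:  p_5=1·272+79=351,  q_5=1·31+9=40
→ (351, 40).  Check: 351²=123201, 77·40²=123200, difference 1.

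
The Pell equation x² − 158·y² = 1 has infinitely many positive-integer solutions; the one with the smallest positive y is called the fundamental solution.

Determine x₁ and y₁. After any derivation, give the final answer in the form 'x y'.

7743 616

√158 → a₀=12, period (1,1,3,12,3,1,1,24); ℓ=8 even so k=7
a_0=12:  p_0=12·1+0=12,  q_0=12·0+1=1
…
a_5=3:  p_5=3·1081+88=3331,  q_5=3·86+7=265
a_6=1:  p_6=1·3331+1081=4412,  q_6=1·265+86=351
a_7=1:  p_7=1·4412+3331=7743,  q_7=1·351+265=616
→ (7743, 616).  Check: 7743²=59954049, 158·616²=59954048, difference 1.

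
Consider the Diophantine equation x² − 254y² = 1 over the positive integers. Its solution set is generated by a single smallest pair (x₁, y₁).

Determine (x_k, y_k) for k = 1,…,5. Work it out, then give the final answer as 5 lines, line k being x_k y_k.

255 16
130049 8160
66324735 4161584
33825484801 2122399680
17250930923775 1082419675216

d=254: √d = [15; 1,14,1,30] (ℓ=4, even), read p_3/q_3
k=0  a_k=15  p_k/q_k = 15/1
k=1  a_k=1  p_k/q_k = 16/1
k=2  a_k=14  p_k/q_k = 239/15
k=3  a_k=1  p_k/q_k = 255/16
(x₁, y₁) = (255, 16);  255² − 254·16² = 1 ✓
k=2:  x_2 = 255·255+254·16·16 = 130049,  y_2 = 255·16+16·255 = 8160
k=3:  x_3 = 255·130049+254·16·8160 = 66324735,  y_3 = 255·8160+16·130049 = 4161584
k=4:  x_4 = 255·66324735+254·16·4161584 = 33825484801,  y_4 = 255·4161584+16·66324735 = 2122399680
k=5:  x_5 = 255·33825484801+254·16·2122399680 = 17250930923775,  y_5 = 255·2122399680+16·33825484801 = 1082419675216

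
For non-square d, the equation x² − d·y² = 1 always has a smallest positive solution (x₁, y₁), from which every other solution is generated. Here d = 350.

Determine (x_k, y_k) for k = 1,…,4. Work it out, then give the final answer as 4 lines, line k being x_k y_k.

449 24
403201 21552
362074049 19353672
325142092801 17379575904

d=350: √d = [18; 1,2,2,2,1,36] (ℓ=6, even), read p_5/q_5
a_0=18:  p_0=18·1+0=18,  q_0=18·0+1=1
…
a_3=2:  p_3=2·56+19=131,  q_3=2·3+1=7
a_4=2:  p_4=2·131+56=318,  q_4=2·7+3=17
a_5=1:  p_5=1·318+131=449,  q_5=1·17+7=24
fundamental: x₁=449, y₁=24  (since 201601 − 350·576 = 1)
(449+24√350)^2 = 403201 + 21552√350
(449+24√350)^3 = 362074049 + 19353672√350
(449+24√350)^4 = 325142092801 + 17379575904√350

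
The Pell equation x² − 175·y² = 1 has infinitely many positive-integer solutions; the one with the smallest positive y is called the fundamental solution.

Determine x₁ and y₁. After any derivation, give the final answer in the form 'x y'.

√175 = [13; 4,2,1,2,4,26, …], period ℓ=6 (even) → k=5
a_0=13:  p_0=13·1+0=13,  q_0=13·0+1=1
…
a_2=2:  p_2=2·53+13=119,  q_2=2·4+1=9
…
a_4=2:  p_4=2·172+119=463,  q_4=2·13+9=35
a_5=4:  p_5=4·463+172=2024,  q_5=4·35+13=153
(x₁, y₁) = (2024, 153);  2024² − 175·153² = 1 ✓

2024 153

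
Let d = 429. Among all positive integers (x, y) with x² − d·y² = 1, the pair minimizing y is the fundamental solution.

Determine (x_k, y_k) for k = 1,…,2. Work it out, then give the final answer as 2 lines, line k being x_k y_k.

1524095 73584
4645731138049 224298012960

d=429: √d = [20; 1,2,2,9,1,12,1,9,2,2,1,40] (ℓ=12, even), read p_11/q_11
a_0=20:  p_0=20·1+0=20,  q_0=20·0+1=1
…
a_3=2:  p_3=2·62+21=145,  q_3=2·3+1=7
a_4=9:  p_4=9·145+62=1367,  q_4=9·7+3=66
…
a_6=12:  p_6=12·1512+1367=19511,  q_6=12·73+66=942
a_7=1:  p_7=1·19511+1512=21023,  q_7=1·942+73=1015
a_8=9:  p_8=9·21023+19511=208718,  q_8=9·1015+942=10077
…
a_10=2:  p_10=2·438459+208718=1085636,  q_10=2·21169+10077=52415
a_11=1:  p_11=1·1085636+438459=1524095,  q_11=1·52415+21169=73584
fundamental: x₁=1524095, y₁=73584  (since 2322865569025 − 429·5414605056 = 1)
n=2: (1524095,73584)∘(1524095,73584) = (1524095·1524095+429·73584·73584, 1524095·73584+73584·1524095) = (4645731138049,224298012960)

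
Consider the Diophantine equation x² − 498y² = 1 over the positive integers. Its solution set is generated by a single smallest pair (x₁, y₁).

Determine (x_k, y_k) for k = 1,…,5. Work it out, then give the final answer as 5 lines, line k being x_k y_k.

179777 8056
64639539457 2896567024
23241404969742401 1041472259739240
8356540122426119709697 374465516875386131936
3004627427155559641130652737 134640574453571113022377304

√498 → a₀=22, period (3,6,22,6,3,44); ℓ=6 even so k=5
k=0  a_k=22  p_k/q_k = 22/1
…
k=4  a_k=6  p_k/q_k = 56794/2545
k=5  a_k=3  p_k/q_k = 179777/8056
→ (179777, 8056).  Check: 179777²=32319769729, 498·8056²=32319769728, difference 1.
(x_2, y_2) = (179777·179777 + 498·8056·8056, 179777·8056 + 8056·179777) = (64639539457, 2896567024)
(x_3, y_3) = (179777·64639539457 + 498·8056·2896567024, 179777·2896567024 + 8056·64639539457) = (23241404969742401, 1041472259739240)
(x_4, y_4) = (179777·23241404969742401 + 498·8056·1041472259739240, 179777·1041472259739240 + 8056·23241404969742401) = (8356540122426119709697, 374465516875386131936)
(x_5, y_5) = (179777·8356540122426119709697 + 498·8056·374465516875386131936, 179777·374465516875386131936 + 8056·8356540122426119709697) = (3004627427155559641130652737, 134640574453571113022377304)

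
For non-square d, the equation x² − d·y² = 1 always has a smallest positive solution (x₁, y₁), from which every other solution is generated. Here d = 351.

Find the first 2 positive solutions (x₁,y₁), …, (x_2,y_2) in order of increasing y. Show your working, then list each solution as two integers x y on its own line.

62425 3332
7793761249 416000200

[18; 1,2,1,3,2,2,2,3,1,2,1,36] for √351; ℓ=12 ⇒ convergent index 11
k=0  a_k=18  p_k/q_k = 18/1
k=1  a_k=1  p_k/q_k = 19/1
k=2  a_k=2  p_k/q_k = 56/3
…
k=4  a_k=3  p_k/q_k = 281/15
k=5  a_k=2  p_k/q_k = 637/34
…
k=8  a_k=3  p_k/q_k = 12796/683
k=9  a_k=1  p_k/q_k = 16543/883
k=10  a_k=2  p_k/q_k = 45882/2449
k=11  a_k=1  p_k/q_k = 62425/3332
→ (62425, 3332).  Check: 62425²=3896880625, 351·3332²=3896880624, difference 1.
(x_2, y_2) = (62425·62425 + 351·3332·3332, 62425·3332 + 3332·62425) = (7793761249, 416000200)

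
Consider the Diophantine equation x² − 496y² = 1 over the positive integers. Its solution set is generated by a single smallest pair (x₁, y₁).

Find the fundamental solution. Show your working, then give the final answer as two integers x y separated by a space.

√496 → a₀=22, period (3,1,2,4,1,…,1,3,44); ℓ=16 even so k=15
k=0  a_k=22  p_k/q_k = 22/1
…
k=2  a_k=1  p_k/q_k = 89/4
k=3  a_k=2  p_k/q_k = 245/11
k=4  a_k=4  p_k/q_k = 1069/48
k=5  a_k=1  p_k/q_k = 1314/59
…
k=9  a_k=2  p_k/q_k = 35166/1579
…
k=12  a_k=4  p_k/q_k = 389209/17476
…
k=14  a_k=1  p_k/q_k = 1252502/56239
k=15  a_k=3  p_k/q_k = 4620799/207480
→ (4620799, 207480).  Check: 4620799²=21351783398401, 496·207480²=21351783398400, difference 1.

4620799 207480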